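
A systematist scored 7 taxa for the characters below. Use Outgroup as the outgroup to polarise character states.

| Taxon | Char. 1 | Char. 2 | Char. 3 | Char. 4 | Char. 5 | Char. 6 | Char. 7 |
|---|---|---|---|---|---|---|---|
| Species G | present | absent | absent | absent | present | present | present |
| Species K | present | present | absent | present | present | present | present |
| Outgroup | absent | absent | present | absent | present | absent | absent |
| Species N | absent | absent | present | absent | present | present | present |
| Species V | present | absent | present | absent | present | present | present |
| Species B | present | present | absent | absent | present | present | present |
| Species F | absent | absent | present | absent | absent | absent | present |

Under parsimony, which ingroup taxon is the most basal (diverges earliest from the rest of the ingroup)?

Character polarity is set by the outgroup: the derived state is whichever differs from the outgroup's state, so for Char. 3, Char. 5 the derived state is 'absent', and for the remaining characters it is 'present'.
Only Species B, Species G, Species K, and Species V show the derived state 'present' for Char. 1, supporting them as a clade.
Char. 2: derived state 'present' in Species B and Species K only — synapomorphy for {Species B, Species K}.
Char. 3 (derived state 'absent') is shared by Species B, Species G, and Species K — a synapomorphy uniting that clade.
Char. 4: derived state 'present' in Species K only — an autapomorphy, so it tells us nothing about relationships among taxa.
Char. 5: derived state 'absent' in Species F only — an autapomorphy, so it tells us nothing about relationships among taxa.
Only Species B, Species G, Species K, Species N, and Species V show the derived state 'present' for Char. 6, supporting them as a clade.
Char. 7 (derived state 'present') is shared by all ingroup taxa — unites the whole ingroup.
Most parsimonious ingroup topology: (((Species V,((Species K,Species B),Species G)),Species N),Species F).
Species F is sister to the clade containing all other ingroup taxa, so it is the earliest-diverging (most basal) ingroup lineage.

Species F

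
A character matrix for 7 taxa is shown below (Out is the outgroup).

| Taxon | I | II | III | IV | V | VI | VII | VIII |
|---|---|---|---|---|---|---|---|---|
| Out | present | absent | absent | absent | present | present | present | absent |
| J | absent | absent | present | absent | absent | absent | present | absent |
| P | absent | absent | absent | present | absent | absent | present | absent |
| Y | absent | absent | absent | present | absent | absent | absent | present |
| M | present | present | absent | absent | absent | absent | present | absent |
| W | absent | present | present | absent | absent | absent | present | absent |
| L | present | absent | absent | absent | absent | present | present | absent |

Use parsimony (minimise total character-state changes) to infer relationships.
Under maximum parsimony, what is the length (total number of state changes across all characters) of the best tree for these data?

9

Character polarity is set by the outgroup: the derived state is whichever differs from the outgroup's state, so for I, V, VI, VII the derived state is 'absent', and for the remaining characters it is 'present'.
Only J, P, W, and Y show the derived state 'absent' for I, supporting them as a clade.
II (state 'present') occurs in M and W but conflicts with the nesting implied by the other characters — most parsimoniously interpreted as homoplasy.
Only J and W show the derived state 'present' for III, supporting them as a clade.
Only P and Y show the derived state 'present' for IV, supporting them as a clade.
All ingroup taxa share the derived state 'absent' for V; it defines the ingroup but does not resolve relationships within it.
Only J, M, P, W, and Y show the derived state 'absent' for VI, supporting them as a clade.
VII: derived state 'absent' in Y only — an autapomorphy, so it tells us nothing about relationships among taxa.
VIII: derived state 'present' in Y only — an autapomorphy, so it tells us nothing about relationships among taxa.
Most parsimonious ingroup topology: ((((J,W),(P,Y)),M),L).
Changes per character on this tree: I: 1; II: 2; III: 1; IV: 1; V: 1; VI: 1; VII: 1; VIII: 1.
Total = 9.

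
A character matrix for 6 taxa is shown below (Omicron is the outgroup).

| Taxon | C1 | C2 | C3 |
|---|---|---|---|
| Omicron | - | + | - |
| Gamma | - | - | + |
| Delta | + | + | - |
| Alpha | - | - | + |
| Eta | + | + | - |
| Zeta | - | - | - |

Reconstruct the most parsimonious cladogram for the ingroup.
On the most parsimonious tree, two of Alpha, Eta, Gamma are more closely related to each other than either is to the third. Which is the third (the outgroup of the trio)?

Eta

Character polarity is set by the outgroup: the derived state is whichever differs from the outgroup's state, so for C2 the derived state is '-', and for the remaining characters it is '+'.
C1 (derived state '+') is shared by Delta and Eta — a synapomorphy uniting that clade.
Only Alpha, Gamma, and Zeta show the derived state '-' for C2, supporting them as a clade.
Only Alpha and Gamma show the derived state '+' for C3, supporting them as a clade.
Most parsimonious ingroup topology: (((Gamma,Alpha),Zeta),(Delta,Eta)).
Gamma and Alpha share a more recent common ancestor with each other than either does with Eta, so Eta is the least closely related of the three.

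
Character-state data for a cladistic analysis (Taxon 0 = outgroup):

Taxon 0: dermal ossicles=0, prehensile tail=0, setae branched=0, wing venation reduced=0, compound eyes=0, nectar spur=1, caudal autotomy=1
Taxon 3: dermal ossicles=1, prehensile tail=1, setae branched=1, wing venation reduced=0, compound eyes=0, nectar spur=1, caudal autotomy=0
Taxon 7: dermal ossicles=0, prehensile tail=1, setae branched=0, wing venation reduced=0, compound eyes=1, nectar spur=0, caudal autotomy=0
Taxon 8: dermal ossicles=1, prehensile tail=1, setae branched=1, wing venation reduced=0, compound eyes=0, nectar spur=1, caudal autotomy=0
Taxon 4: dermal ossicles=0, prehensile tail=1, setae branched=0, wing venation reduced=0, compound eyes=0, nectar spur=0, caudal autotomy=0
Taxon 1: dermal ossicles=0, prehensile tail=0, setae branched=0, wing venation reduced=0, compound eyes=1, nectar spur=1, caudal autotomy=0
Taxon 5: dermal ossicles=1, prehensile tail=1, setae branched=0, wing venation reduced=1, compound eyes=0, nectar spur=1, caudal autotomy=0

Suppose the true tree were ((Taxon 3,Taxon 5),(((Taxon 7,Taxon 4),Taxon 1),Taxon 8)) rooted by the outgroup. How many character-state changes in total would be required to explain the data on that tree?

11

Map each character onto ((Taxon 3,Taxon 5),(((Taxon 7,Taxon 4),Taxon 1),Taxon 8)) (rooted by Taxon 0) and count the minimum state changes it requires (Fitch parsimony):
dermal ossicles: 2; prehensile tail: 2; setae branched: 2; wing venation reduced: 1; compound eyes: 2; nectar spur: 1; caudal autotomy: 1.
Total tree length = 11.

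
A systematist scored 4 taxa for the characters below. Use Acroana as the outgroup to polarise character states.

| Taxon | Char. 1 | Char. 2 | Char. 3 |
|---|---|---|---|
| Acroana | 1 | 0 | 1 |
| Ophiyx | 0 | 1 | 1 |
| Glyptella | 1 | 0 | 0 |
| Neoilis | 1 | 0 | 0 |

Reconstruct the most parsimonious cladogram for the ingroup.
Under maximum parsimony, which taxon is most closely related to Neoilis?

Character polarity is set by the outgroup: the derived state is whichever differs from the outgroup's state, so for Char. 1, Char. 3 the derived state is '0', and for the remaining characters it is '1'.
Char. 1 (derived state '0') is unique to Ophiyx (autapomorphy; uninformative for grouping).
Char. 2: derived state '1' in Ophiyx only — an autapomorphy, so it tells us nothing about relationships among taxa.
Only Glyptella and Neoilis show the derived state '0' for Char. 3, supporting them as a clade.
Most parsimonious ingroup topology: (Ophiyx,(Glyptella,Neoilis)).
Neoilis and Glyptella form a cherry on this tree, so they are sister taxa.

Glyptella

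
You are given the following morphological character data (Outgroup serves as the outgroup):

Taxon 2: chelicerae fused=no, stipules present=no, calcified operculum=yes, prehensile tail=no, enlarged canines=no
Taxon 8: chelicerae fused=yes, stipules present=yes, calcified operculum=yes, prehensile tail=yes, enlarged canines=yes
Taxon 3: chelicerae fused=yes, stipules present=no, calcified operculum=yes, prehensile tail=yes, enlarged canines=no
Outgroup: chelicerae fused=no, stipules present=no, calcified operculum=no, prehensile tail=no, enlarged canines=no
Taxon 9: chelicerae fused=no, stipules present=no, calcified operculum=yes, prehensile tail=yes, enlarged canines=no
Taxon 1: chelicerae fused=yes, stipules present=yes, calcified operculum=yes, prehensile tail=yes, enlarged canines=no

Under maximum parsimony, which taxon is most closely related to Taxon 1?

Taxon 8

The outgroup has state 'no' for every character, so 'yes' is the derived state throughout.
chelicerae fused (derived state 'yes') is shared by Taxon 1, Taxon 3, and Taxon 8 — a synapomorphy uniting that clade.
Only Taxon 1 and Taxon 8 show the derived state 'yes' for stipules present, supporting them as a clade.
calcified operculum (derived state 'yes') is shared by all ingroup taxa — unites the whole ingroup.
prehensile tail: derived state 'yes' in Taxon 1, Taxon 3, Taxon 8, and Taxon 9 only — synapomorphy for {Taxon 1, Taxon 3, Taxon 8, Taxon 9}.
enlarged canines: derived state 'yes' in Taxon 8 only — an autapomorphy, so it tells us nothing about relationships among taxa.
Most parsimonious ingroup topology: (((Taxon 3,(Taxon 1,Taxon 8)),Taxon 9),Taxon 2).
Taxon 1 and Taxon 8 form a cherry on this tree, so they are sister taxa.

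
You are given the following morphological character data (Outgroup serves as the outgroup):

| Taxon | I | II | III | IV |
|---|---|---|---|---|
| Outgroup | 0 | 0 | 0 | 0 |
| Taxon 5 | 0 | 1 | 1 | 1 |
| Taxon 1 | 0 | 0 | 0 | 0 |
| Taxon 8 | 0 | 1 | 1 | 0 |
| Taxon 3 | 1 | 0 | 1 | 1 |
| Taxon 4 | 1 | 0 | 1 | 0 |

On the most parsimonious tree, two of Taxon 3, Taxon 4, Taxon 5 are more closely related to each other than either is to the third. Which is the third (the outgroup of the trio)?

Taxon 5

The outgroup has state '0' for every character, so '1' is the derived state throughout.
I (derived state '1') is shared by Taxon 3 and Taxon 4 — a synapomorphy uniting that clade.
II (derived state '1') is shared by Taxon 5 and Taxon 8 — a synapomorphy uniting that clade.
III: derived state '1' in Taxon 3, Taxon 4, Taxon 5, and Taxon 8 only — synapomorphy for {Taxon 3, Taxon 4, Taxon 5, Taxon 8}.
IV groups Taxon 3 and Taxon 5, which is incompatible with the clades supported by the remaining characters; treating it as convergent (homoplasy) costs fewer steps than any alternative tree.
Most parsimonious ingroup topology: (((Taxon 4,Taxon 3),(Taxon 8,Taxon 5)),Taxon 1).
Taxon 4 and Taxon 3 share a more recent common ancestor with each other than either does with Taxon 5, so Taxon 5 is the least closely related of the three.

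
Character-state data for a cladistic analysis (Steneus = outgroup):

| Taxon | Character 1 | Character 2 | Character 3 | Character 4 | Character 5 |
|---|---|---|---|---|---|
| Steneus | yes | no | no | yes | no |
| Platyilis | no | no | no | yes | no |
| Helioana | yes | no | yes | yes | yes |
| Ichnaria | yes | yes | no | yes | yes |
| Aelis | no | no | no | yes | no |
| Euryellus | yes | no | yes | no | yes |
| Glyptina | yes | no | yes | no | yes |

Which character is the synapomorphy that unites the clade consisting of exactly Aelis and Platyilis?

Character polarity is set by the outgroup: the derived state is whichever differs from the outgroup's state, so for Character 1, Character 4 the derived state is 'no', and for the remaining characters it is 'yes'.
Character 1: derived state 'no' in Aelis and Platyilis only — synapomorphy for {Aelis, Platyilis}.
Character 2: derived state 'yes' in Ichnaria only — an autapomorphy, so it tells us nothing about relationships among taxa.
Character 3: derived state 'yes' in Euryellus, Glyptina, and Helioana only — synapomorphy for {Euryellus, Glyptina, Helioana}.
Only Euryellus and Glyptina show the derived state 'no' for Character 4, supporting them as a clade.
Character 5: derived state 'yes' in Euryellus, Glyptina, Helioana, and Ichnaria only — synapomorphy for {Euryellus, Glyptina, Helioana, Ichnaria}.
Most parsimonious ingroup topology: ((Platyilis,Aelis),((Helioana,(Euryellus,Glyptina)),Ichnaria)).
The clade {Aelis, Platyilis} is supported by Character 1: its derived state 'no' occurs in exactly those taxa and in no other taxon (including the outgroup).

Character 1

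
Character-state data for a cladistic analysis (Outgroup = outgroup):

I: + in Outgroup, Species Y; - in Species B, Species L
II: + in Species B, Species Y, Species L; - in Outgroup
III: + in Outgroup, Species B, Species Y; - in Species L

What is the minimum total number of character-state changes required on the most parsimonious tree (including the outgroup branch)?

3

Character polarity is set by the outgroup: the derived state is whichever differs from the outgroup's state, so for I, III the derived state is '-', and for the remaining characters it is '+'.
I (derived state '-') is shared by Species B and Species L — a synapomorphy uniting that clade.
II (derived state '+') is shared by all ingroup taxa — unites the whole ingroup.
III (derived state '-') is unique to Species L (autapomorphy; uninformative for grouping).
Most parsimonious ingroup topology: ((Species B,Species L),Species Y).
Changes per character on this tree: I: 1; II: 1; III: 1.
Total = 3.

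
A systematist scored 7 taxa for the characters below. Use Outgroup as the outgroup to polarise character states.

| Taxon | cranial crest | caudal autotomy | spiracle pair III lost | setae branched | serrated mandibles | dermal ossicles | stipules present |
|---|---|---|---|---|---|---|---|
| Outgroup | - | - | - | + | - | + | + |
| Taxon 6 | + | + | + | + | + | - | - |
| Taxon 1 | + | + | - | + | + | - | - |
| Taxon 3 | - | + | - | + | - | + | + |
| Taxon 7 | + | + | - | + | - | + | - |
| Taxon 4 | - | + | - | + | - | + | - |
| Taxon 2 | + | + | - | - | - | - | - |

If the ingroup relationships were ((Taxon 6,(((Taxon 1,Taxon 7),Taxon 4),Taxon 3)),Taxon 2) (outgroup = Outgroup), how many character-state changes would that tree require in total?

Map each character onto ((Taxon 6,(((Taxon 1,Taxon 7),Taxon 4),Taxon 3)),Taxon 2) (rooted by Outgroup) and count the minimum state changes it requires (Fitch parsimony):
cranial crest: 3; caudal autotomy: 1; spiracle pair III lost: 1; setae branched: 1; serrated mandibles: 2; dermal ossicles: 3; stipules present: 2.
Total tree length = 13.

13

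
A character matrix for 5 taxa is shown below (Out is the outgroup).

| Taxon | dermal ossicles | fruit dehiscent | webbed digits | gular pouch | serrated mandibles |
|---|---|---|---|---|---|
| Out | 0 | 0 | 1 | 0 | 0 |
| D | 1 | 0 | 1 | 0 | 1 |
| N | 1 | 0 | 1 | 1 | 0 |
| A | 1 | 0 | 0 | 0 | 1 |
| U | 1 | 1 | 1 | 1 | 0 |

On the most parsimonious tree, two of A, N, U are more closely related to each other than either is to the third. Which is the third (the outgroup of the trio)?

A

Character polarity is set by the outgroup: the derived state is whichever differs from the outgroup's state, so for webbed digits the derived state is '0', and for the remaining characters it is '1'.
All ingroup taxa share the derived state '1' for dermal ossicles; it defines the ingroup but does not resolve relationships within it.
fruit dehiscent: derived state '1' in U only — an autapomorphy, so it tells us nothing about relationships among taxa.
webbed digits (derived state '0') is unique to A (autapomorphy; uninformative for grouping).
gular pouch: derived state '1' in N and U only — synapomorphy for {N, U}.
Only A and D show the derived state '1' for serrated mandibles, supporting them as a clade.
Most parsimonious ingroup topology: ((D,A),(N,U)).
U and N share a more recent common ancestor with each other than either does with A, so A is the least closely related of the three.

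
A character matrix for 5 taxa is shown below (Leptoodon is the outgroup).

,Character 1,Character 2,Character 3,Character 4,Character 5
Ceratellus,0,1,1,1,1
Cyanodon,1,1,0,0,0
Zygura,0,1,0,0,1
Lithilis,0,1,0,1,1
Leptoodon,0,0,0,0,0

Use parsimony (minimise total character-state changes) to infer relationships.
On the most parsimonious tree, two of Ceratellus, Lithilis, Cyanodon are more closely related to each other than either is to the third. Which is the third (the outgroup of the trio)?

The outgroup has state '0' for every character, so '1' is the derived state throughout.
Character 1 (derived state '1') is unique to Cyanodon (autapomorphy; uninformative for grouping).
All ingroup taxa share the derived state '1' for Character 2; it defines the ingroup but does not resolve relationships within it.
Character 3: derived state '1' in Ceratellus only — an autapomorphy, so it tells us nothing about relationships among taxa.
Character 4: derived state '1' in Ceratellus and Lithilis only — synapomorphy for {Ceratellus, Lithilis}.
Character 5: derived state '1' in Ceratellus, Lithilis, and Zygura only — synapomorphy for {Ceratellus, Lithilis, Zygura}.
Most parsimonious ingroup topology: (Cyanodon,((Lithilis,Ceratellus),Zygura)).
Ceratellus and Lithilis share a more recent common ancestor with each other than either does with Cyanodon, so Cyanodon is the least closely related of the three.

Cyanodon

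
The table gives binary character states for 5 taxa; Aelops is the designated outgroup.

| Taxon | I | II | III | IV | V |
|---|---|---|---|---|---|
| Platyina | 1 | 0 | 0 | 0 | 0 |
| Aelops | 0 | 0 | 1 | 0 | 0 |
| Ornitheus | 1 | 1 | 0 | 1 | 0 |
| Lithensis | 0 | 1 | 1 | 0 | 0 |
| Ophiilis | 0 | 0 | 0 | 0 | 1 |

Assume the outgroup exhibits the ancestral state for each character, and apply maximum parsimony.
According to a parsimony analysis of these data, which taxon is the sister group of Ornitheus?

Character polarity is set by the outgroup: the derived state is whichever differs from the outgroup's state, so for III the derived state is '0', and for the remaining characters it is '1'.
I (derived state '1') is shared by Ornitheus and Platyina — a synapomorphy uniting that clade.
II groups Lithensis and Ornitheus, which is incompatible with the clades supported by the remaining characters; treating it as convergent (homoplasy) costs fewer steps than any alternative tree.
Only Ophiilis, Ornitheus, and Platyina show the derived state '0' for III, supporting them as a clade.
IV (derived state '1') is unique to Ornitheus (autapomorphy; uninformative for grouping).
V (derived state '1') is unique to Ophiilis (autapomorphy; uninformative for grouping).
Most parsimonious ingroup topology: (Lithensis,((Ornitheus,Platyina),Ophiilis)).
Ornitheus and Platyina form a cherry on this tree, so they are sister taxa.

Platyina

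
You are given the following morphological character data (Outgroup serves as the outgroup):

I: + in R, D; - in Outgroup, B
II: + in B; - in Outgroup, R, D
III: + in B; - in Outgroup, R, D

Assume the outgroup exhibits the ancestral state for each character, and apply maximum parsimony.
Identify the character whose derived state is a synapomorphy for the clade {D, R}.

The outgroup has state '-' for every character, so '+' is the derived state throughout.
Only D and R show the derived state '+' for I, supporting them as a clade.
II: derived state '+' in B only — an autapomorphy, so it tells us nothing about relationships among taxa.
III: derived state '+' in B only — an autapomorphy, so it tells us nothing about relationships among taxa.
Most parsimonious ingroup topology: (B,(R,D)).
The clade {D, R} is supported by I: its derived state '+' occurs in exactly those taxa and in no other taxon (including the outgroup).

I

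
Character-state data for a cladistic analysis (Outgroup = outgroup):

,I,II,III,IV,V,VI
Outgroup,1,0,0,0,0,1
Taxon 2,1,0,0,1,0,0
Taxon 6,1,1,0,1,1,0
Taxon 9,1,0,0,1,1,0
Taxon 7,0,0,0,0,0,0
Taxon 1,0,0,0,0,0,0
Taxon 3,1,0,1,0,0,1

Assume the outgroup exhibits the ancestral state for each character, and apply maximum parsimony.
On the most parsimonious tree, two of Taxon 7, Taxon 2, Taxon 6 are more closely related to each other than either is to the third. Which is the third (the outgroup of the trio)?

Character polarity is set by the outgroup: the derived state is whichever differs from the outgroup's state, so for I, VI the derived state is '0', and for the remaining characters it is '1'.
I (derived state '0') is shared by Taxon 1 and Taxon 7 — a synapomorphy uniting that clade.
II (derived state '1') is unique to Taxon 6 (autapomorphy; uninformative for grouping).
III (derived state '1') is unique to Taxon 3 (autapomorphy; uninformative for grouping).
Only Taxon 2, Taxon 6, and Taxon 9 show the derived state '1' for IV, supporting them as a clade.
V: derived state '1' in Taxon 6 and Taxon 9 only — synapomorphy for {Taxon 6, Taxon 9}.
VI: derived state '0' in Taxon 1, Taxon 2, Taxon 6, Taxon 7, and Taxon 9 only — synapomorphy for {Taxon 1, Taxon 2, Taxon 6, Taxon 7, Taxon 9}.
Most parsimonious ingroup topology: (((Taxon 2,(Taxon 6,Taxon 9)),(Taxon 7,Taxon 1)),Taxon 3).
Taxon 2 and Taxon 6 share a more recent common ancestor with each other than either does with Taxon 7, so Taxon 7 is the least closely related of the three.

Taxon 7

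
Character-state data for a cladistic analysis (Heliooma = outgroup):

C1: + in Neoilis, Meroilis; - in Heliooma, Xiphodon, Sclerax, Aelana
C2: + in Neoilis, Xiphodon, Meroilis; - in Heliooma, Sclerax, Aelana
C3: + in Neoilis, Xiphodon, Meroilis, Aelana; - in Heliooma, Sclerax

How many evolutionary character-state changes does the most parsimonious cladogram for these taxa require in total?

The outgroup has state '-' for every character, so '+' is the derived state throughout.
C1: derived state '+' in Meroilis and Neoilis only — synapomorphy for {Meroilis, Neoilis}.
C2 (derived state '+') is shared by Meroilis, Neoilis, and Xiphodon — a synapomorphy uniting that clade.
C3 (derived state '+') is shared by Aelana, Meroilis, Neoilis, and Xiphodon — a synapomorphy uniting that clade.
Most parsimonious ingroup topology: ((((Neoilis,Meroilis),Xiphodon),Aelana),Sclerax).
Changes per character on this tree: C1: 1; C2: 1; C3: 1.
Total = 3.

3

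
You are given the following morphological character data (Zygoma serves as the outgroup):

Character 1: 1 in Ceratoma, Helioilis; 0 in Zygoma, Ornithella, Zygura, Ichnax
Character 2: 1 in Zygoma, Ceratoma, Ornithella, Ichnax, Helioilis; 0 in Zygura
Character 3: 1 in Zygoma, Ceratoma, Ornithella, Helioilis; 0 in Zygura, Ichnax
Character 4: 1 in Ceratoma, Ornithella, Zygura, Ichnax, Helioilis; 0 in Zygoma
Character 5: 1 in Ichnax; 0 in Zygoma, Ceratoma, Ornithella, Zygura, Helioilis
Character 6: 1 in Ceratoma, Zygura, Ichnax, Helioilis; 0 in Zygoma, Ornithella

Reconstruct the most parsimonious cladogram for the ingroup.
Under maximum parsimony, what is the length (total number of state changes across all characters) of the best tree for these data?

6

Character polarity is set by the outgroup: the derived state is whichever differs from the outgroup's state, so for Character 2, Character 3 the derived state is '0', and for the remaining characters it is '1'.
Only Ceratoma and Helioilis show the derived state '1' for Character 1, supporting them as a clade.
Character 2: derived state '0' in Zygura only — an autapomorphy, so it tells us nothing about relationships among taxa.
Character 3 (derived state '0') is shared by Ichnax and Zygura — a synapomorphy uniting that clade.
Character 4 (derived state '1') is shared by all ingroup taxa — unites the whole ingroup.
Character 5 (derived state '1') is unique to Ichnax (autapomorphy; uninformative for grouping).
Only Ceratoma, Helioilis, Ichnax, and Zygura show the derived state '1' for Character 6, supporting them as a clade.
Most parsimonious ingroup topology: (((Ceratoma,Helioilis),(Zygura,Ichnax)),Ornithella).
Changes per character on this tree: Character 1: 1; Character 2: 1; Character 3: 1; Character 4: 1; Character 5: 1; Character 6: 1.
Total = 6.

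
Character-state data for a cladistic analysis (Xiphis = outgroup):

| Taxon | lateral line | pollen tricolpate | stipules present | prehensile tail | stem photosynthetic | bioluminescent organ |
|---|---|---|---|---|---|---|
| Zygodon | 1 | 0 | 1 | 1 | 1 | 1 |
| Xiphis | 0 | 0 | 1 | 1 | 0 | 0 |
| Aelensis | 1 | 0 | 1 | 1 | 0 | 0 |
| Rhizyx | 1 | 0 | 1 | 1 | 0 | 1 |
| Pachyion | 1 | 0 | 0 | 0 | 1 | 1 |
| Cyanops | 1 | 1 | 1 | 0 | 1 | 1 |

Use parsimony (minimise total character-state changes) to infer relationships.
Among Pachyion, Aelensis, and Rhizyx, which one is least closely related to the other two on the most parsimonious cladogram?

Character polarity is set by the outgroup: the derived state is whichever differs from the outgroup's state, so for stipules present, prehensile tail the derived state is '0', and for the remaining characters it is '1'.
All ingroup taxa share the derived state '1' for lateral line; it defines the ingroup but does not resolve relationships within it.
pollen tricolpate: derived state '1' in Cyanops only — an autapomorphy, so it tells us nothing about relationships among taxa.
stipules present: derived state '0' in Pachyion only — an autapomorphy, so it tells us nothing about relationships among taxa.
Only Cyanops and Pachyion show the derived state '0' for prehensile tail, supporting them as a clade.
Only Cyanops, Pachyion, and Zygodon show the derived state '1' for stem photosynthetic, supporting them as a clade.
bioluminescent organ (derived state '1') is shared by Cyanops, Pachyion, Rhizyx, and Zygodon — a synapomorphy uniting that clade.
Most parsimonious ingroup topology: (Aelensis,(((Pachyion,Cyanops),Zygodon),Rhizyx)).
Rhizyx and Pachyion share a more recent common ancestor with each other than either does with Aelensis, so Aelensis is the least closely related of the three.

Aelensis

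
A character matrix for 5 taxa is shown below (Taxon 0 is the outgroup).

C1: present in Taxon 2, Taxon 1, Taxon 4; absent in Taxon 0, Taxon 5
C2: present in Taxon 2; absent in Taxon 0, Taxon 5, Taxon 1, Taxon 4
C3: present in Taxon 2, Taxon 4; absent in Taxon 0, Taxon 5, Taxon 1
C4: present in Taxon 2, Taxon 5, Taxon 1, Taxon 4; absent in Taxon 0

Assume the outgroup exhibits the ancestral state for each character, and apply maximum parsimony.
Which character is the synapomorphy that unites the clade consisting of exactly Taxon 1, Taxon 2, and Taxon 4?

The outgroup has state 'absent' for every character, so 'present' is the derived state throughout.
C1: derived state 'present' in Taxon 1, Taxon 2, and Taxon 4 only — synapomorphy for {Taxon 1, Taxon 2, Taxon 4}.
C2: derived state 'present' in Taxon 2 only — an autapomorphy, so it tells us nothing about relationships among taxa.
C3: derived state 'present' in Taxon 2 and Taxon 4 only — synapomorphy for {Taxon 2, Taxon 4}.
C4 (derived state 'present') is shared by all ingroup taxa — unites the whole ingroup.
Most parsimonious ingroup topology: (((Taxon 2,Taxon 4),Taxon 1),Taxon 5).
The clade {Taxon 1, Taxon 2, Taxon 4} is supported by C1: its derived state 'present' occurs in exactly those taxa and in no other taxon (including the outgroup).

C1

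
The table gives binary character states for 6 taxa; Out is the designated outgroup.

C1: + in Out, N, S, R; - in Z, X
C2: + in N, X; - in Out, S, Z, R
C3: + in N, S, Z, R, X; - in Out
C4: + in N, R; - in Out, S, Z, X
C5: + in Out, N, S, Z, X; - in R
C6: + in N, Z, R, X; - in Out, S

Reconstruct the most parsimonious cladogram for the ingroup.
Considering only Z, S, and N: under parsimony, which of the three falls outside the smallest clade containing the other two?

S

Character polarity is set by the outgroup: the derived state is whichever differs from the outgroup's state, so for C1, C5 the derived state is '-', and for the remaining characters it is '+'.
C1 (derived state '-') is shared by X and Z — a synapomorphy uniting that clade.
C2 (state '+') occurs in N and X but conflicts with the nesting implied by the other characters — most parsimoniously interpreted as homoplasy.
All ingroup taxa share the derived state '+' for C3; it defines the ingroup but does not resolve relationships within it.
Only N and R show the derived state '+' for C4, supporting them as a clade.
C5: derived state '-' in R only — an autapomorphy, so it tells us nothing about relationships among taxa.
C6 (derived state '+') is shared by N, R, X, and Z — a synapomorphy uniting that clade.
Most parsimonious ingroup topology: (((N,R),(Z,X)),S).
Z and N share a more recent common ancestor with each other than either does with S, so S is the least closely related of the three.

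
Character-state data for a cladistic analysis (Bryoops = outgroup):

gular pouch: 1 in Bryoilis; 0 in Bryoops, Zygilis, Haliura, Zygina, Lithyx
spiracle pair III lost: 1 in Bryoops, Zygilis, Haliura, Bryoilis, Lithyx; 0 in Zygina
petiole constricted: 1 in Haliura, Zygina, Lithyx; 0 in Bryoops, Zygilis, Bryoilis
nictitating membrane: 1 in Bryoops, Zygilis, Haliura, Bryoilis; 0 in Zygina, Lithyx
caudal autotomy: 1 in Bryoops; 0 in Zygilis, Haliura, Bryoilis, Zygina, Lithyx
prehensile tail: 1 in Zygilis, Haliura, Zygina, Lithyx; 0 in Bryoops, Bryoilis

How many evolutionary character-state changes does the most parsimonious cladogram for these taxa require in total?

Character polarity is set by the outgroup: the derived state is whichever differs from the outgroup's state, so for spiracle pair III lost, nictitating membrane, caudal autotomy the derived state is '0', and for the remaining characters it is '1'.
gular pouch: derived state '1' in Bryoilis only — an autapomorphy, so it tells us nothing about relationships among taxa.
spiracle pair III lost (derived state '0') is unique to Zygina (autapomorphy; uninformative for grouping).
petiole constricted (derived state '1') is shared by Haliura, Lithyx, and Zygina — a synapomorphy uniting that clade.
Only Lithyx and Zygina show the derived state '0' for nictitating membrane, supporting them as a clade.
All ingroup taxa share the derived state '0' for caudal autotomy; it defines the ingroup but does not resolve relationships within it.
Only Haliura, Lithyx, Zygilis, and Zygina show the derived state '1' for prehensile tail, supporting them as a clade.
Most parsimonious ingroup topology: ((Zygilis,(Haliura,(Zygina,Lithyx))),Bryoilis).
Changes per character on this tree: gular pouch: 1; spiracle pair III lost: 1; petiole constricted: 1; nictitating membrane: 1; caudal autotomy: 1; prehensile tail: 1.
Total = 6.

6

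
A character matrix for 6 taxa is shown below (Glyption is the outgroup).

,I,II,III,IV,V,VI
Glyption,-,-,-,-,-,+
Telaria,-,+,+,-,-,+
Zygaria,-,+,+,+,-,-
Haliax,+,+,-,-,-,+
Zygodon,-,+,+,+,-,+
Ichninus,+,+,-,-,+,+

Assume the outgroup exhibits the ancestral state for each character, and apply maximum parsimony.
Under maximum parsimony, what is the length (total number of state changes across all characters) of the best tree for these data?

6

Character polarity is set by the outgroup: the derived state is whichever differs from the outgroup's state, so for VI the derived state is '-', and for the remaining characters it is '+'.
I (derived state '+') is shared by Haliax and Ichninus — a synapomorphy uniting that clade.
II (derived state '+') is shared by all ingroup taxa — unites the whole ingroup.
Only Telaria, Zygaria, and Zygodon show the derived state '+' for III, supporting them as a clade.
IV: derived state '+' in Zygaria and Zygodon only — synapomorphy for {Zygaria, Zygodon}.
V: derived state '+' in Ichninus only — an autapomorphy, so it tells us nothing about relationships among taxa.
VI: derived state '-' in Zygaria only — an autapomorphy, so it tells us nothing about relationships among taxa.
Most parsimonious ingroup topology: ((Telaria,(Zygaria,Zygodon)),(Haliax,Ichninus)).
Changes per character on this tree: I: 1; II: 1; III: 1; IV: 1; V: 1; VI: 1.
Total = 6.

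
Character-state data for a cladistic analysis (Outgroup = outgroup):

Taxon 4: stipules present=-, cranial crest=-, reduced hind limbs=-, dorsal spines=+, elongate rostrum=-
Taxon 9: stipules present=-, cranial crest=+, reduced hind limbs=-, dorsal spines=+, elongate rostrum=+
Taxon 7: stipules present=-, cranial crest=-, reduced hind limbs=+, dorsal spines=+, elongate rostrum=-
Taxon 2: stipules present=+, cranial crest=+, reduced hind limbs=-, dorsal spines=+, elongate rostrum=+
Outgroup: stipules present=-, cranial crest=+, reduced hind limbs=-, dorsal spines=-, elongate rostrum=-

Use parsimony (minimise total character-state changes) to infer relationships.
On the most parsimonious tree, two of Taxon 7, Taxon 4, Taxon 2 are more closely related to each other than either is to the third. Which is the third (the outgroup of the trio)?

Character polarity is set by the outgroup: the derived state is whichever differs from the outgroup's state, so for cranial crest the derived state is '-', and for the remaining characters it is '+'.
stipules present: derived state '+' in Taxon 2 only — an autapomorphy, so it tells us nothing about relationships among taxa.
cranial crest: derived state '-' in Taxon 4 and Taxon 7 only — synapomorphy for {Taxon 4, Taxon 7}.
reduced hind limbs (derived state '+') is unique to Taxon 7 (autapomorphy; uninformative for grouping).
All ingroup taxa share the derived state '+' for dorsal spines; it defines the ingroup but does not resolve relationships within it.
elongate rostrum: derived state '+' in Taxon 2 and Taxon 9 only — synapomorphy for {Taxon 2, Taxon 9}.
Most parsimonious ingroup topology: ((Taxon 9,Taxon 2),(Taxon 4,Taxon 7)).
Taxon 4 and Taxon 7 share a more recent common ancestor with each other than either does with Taxon 2, so Taxon 2 is the least closely related of the three.

Taxon 2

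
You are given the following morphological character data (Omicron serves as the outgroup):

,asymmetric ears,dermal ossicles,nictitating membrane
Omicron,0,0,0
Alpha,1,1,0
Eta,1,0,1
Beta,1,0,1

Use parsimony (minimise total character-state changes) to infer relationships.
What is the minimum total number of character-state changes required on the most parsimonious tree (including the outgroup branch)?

The outgroup has state '0' for every character, so '1' is the derived state throughout.
All ingroup taxa share the derived state '1' for asymmetric ears; it defines the ingroup but does not resolve relationships within it.
dermal ossicles (derived state '1') is unique to Alpha (autapomorphy; uninformative for grouping).
nictitating membrane: derived state '1' in Beta and Eta only — synapomorphy for {Beta, Eta}.
Most parsimonious ingroup topology: (Alpha,(Eta,Beta)).
Changes per character on this tree: asymmetric ears: 1; dermal ossicles: 1; nictitating membrane: 1.
Total = 3.

3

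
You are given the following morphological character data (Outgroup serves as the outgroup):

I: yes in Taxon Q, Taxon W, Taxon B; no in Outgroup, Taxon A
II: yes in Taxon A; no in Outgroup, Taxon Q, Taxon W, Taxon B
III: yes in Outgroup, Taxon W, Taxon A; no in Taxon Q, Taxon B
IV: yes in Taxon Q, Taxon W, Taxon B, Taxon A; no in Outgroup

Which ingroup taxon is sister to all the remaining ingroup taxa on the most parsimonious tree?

Character polarity is set by the outgroup: the derived state is whichever differs from the outgroup's state, so for III the derived state is 'no', and for the remaining characters it is 'yes'.
Only Taxon B, Taxon Q, and Taxon W show the derived state 'yes' for I, supporting them as a clade.
II (derived state 'yes') is unique to Taxon A (autapomorphy; uninformative for grouping).
Only Taxon B and Taxon Q show the derived state 'no' for III, supporting them as a clade.
All ingroup taxa share the derived state 'yes' for IV; it defines the ingroup but does not resolve relationships within it.
Most parsimonious ingroup topology: (((Taxon Q,Taxon B),Taxon W),Taxon A).
Taxon A is sister to the clade containing all other ingroup taxa, so it is the earliest-diverging (most basal) ingroup lineage.

Taxon A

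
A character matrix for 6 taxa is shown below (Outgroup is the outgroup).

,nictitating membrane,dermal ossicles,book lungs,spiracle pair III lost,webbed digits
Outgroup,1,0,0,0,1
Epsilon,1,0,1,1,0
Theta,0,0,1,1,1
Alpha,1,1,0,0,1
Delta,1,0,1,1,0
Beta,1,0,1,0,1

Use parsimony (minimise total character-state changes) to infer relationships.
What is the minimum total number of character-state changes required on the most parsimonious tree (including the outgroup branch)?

5

Character polarity is set by the outgroup: the derived state is whichever differs from the outgroup's state, so for nictitating membrane, webbed digits the derived state is '0', and for the remaining characters it is '1'.
nictitating membrane: derived state '0' in Theta only — an autapomorphy, so it tells us nothing about relationships among taxa.
dermal ossicles: derived state '1' in Alpha only — an autapomorphy, so it tells us nothing about relationships among taxa.
book lungs: derived state '1' in Beta, Delta, Epsilon, and Theta only — synapomorphy for {Beta, Delta, Epsilon, Theta}.
spiracle pair III lost: derived state '1' in Delta, Epsilon, and Theta only — synapomorphy for {Delta, Epsilon, Theta}.
webbed digits (derived state '0') is shared by Delta and Epsilon — a synapomorphy uniting that clade.
Most parsimonious ingroup topology: ((((Epsilon,Delta),Theta),Beta),Alpha).
Changes per character on this tree: nictitating membrane: 1; dermal ossicles: 1; book lungs: 1; spiracle pair III lost: 1; webbed digits: 1.
Total = 5.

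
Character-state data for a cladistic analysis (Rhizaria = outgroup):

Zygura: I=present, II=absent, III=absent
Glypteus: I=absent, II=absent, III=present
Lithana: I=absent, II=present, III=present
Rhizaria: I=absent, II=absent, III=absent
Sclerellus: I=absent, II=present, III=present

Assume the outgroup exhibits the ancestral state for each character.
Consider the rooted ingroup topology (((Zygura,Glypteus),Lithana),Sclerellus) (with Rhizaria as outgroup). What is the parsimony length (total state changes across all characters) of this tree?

5

Map each character onto (((Zygura,Glypteus),Lithana),Sclerellus) (rooted by Rhizaria) and count the minimum state changes it requires (Fitch parsimony):
I: 1; II: 2; III: 2.
Total tree length = 5.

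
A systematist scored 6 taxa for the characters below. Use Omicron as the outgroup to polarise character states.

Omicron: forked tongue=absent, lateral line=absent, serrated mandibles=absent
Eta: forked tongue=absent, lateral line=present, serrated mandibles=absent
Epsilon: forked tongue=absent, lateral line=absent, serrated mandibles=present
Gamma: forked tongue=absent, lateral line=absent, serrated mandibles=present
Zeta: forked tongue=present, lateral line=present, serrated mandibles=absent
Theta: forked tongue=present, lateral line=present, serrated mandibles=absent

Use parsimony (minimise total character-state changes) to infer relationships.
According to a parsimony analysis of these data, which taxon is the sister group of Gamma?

Epsilon

The outgroup has state 'absent' for every character, so 'present' is the derived state throughout.
Only Theta and Zeta show the derived state 'present' for forked tongue, supporting them as a clade.
lateral line (derived state 'present') is shared by Eta, Theta, and Zeta — a synapomorphy uniting that clade.
serrated mandibles: derived state 'present' in Epsilon and Gamma only — synapomorphy for {Epsilon, Gamma}.
Most parsimonious ingroup topology: ((Eta,(Zeta,Theta)),(Epsilon,Gamma)).
Gamma and Epsilon form a cherry on this tree, so they are sister taxa.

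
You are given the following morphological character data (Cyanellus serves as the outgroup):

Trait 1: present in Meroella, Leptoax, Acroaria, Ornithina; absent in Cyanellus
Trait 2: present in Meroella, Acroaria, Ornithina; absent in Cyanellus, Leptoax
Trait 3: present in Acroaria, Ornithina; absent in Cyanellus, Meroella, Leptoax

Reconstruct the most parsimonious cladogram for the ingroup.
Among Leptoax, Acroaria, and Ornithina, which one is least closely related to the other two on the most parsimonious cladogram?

Leptoax

The outgroup has state 'absent' for every character, so 'present' is the derived state throughout.
All ingroup taxa share the derived state 'present' for Trait 1; it defines the ingroup but does not resolve relationships within it.
Trait 2 (derived state 'present') is shared by Acroaria, Meroella, and Ornithina — a synapomorphy uniting that clade.
Trait 3 (derived state 'present') is shared by Acroaria and Ornithina — a synapomorphy uniting that clade.
Most parsimonious ingroup topology: ((Meroella,(Acroaria,Ornithina)),Leptoax).
Acroaria and Ornithina share a more recent common ancestor with each other than either does with Leptoax, so Leptoax is the least closely related of the three.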